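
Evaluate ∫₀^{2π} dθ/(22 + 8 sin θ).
Call the integral J. The integrand is 2π-periodic and we integrate over a full period, so shifting θ does not change the value (θ → θ + π/2 turns sin θ into cos θ). Hence
  J = ∫₀^{2π} dθ/(22 + 8 cos θ).
Put z = e^{iθ}: then cos θ = (z + 1/z)/2, dθ = dz/(iz), and z runs once counterclockwise around |z| = 1:
  J = ∮_{|z|=1} 1/(22 + 8*(z + 1/z)/2) · dz/(iz) = (2/i) ∮_{|z|=1} dz/(8*z^2 + 44*z + 8).
The roots of 8*z^2 + 44*z + 8 are z = (-22 ± sqrt(22^2 - 8^2))/8, with sqrt(420) = 2*sqrt(105); their product is 1, so only z₊ = -11/4 + sqrt(105)/4 lies inside the unit circle (z₋ = -11/4 - sqrt(105)/4 lies outside).
z₊ is a simple zero of q(z) = 8*z^2 + 44*z + 8, so Res(1/q, z₊) = 1/q'(z₊) with q'(z) = 16*z + 44; and q'(z₊) = 8*(z₊ - z₋) = 4*sqrt(105).
Therefore J = (2/i) · 2πi · 1/(4*sqrt(105)) = 2*pi/(2*sqrt(105)) = sqrt(105)*pi/105

Final answer: sqrt(105)*pi/105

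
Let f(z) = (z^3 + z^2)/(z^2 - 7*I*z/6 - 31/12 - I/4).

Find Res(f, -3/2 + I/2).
Write f(z) = P(z)/Q(z) with P(z) = z^3 + z^2 and Q(z) = z^2 - 7*I*z/6 - 31/12 - I/4.
The denominator factors as Q(z) = (z - 3/2 - 2*I/3)*(z + 3/2 - I/2), so z = -3/2 + I/2 is a simple zero of Q and P is analytic there; z = -3/2 + I/2 is therefore a simple pole and
  Res(f, z₀) = P(z₀)/Q'(z₀).

Q'(z) = 2*z - 7*I/6, so Q'(-3/2 + I/2) = -3 - I/6.
P(-3/2 + I/2) = -1/4 + 7*I/4.

Res(f, -3/2 + I/2) = (-1/4 + 7*I/4)/(-3 - I/6) = 33/650 - 381*I/650

Final answer: 33/650 - 381*I/650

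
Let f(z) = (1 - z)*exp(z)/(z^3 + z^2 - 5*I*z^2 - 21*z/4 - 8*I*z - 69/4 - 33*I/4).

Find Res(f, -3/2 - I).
(-89/1625 - 198*I/1625)*exp(-3/2 - I)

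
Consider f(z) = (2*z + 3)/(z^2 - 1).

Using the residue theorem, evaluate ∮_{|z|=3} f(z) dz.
By the residue theorem, ∮_C f(z) dz = 2πi · (sum of the residues of f at the poles inside |z| = 3).

The denominator factors as (z - 1)*(z + 1), so the singularities of f are simple poles at z = 1, z = -1.
  |1|² = 1 < 9 = 3², so this pole is inside the contour.
  |-1|² = 1 < 9 = 3², so this pole is inside the contour.

With P(z) = 2*z + 3 and Q(z) = z^2 - 1, each pole is simple, so Res(f, z₀) = P(z₀)/Q'(z₀) with Q'(z) = 2*z.
  Res(f, 1) = P(1)/Q'(1) = (5)/(2) = 5/2
  Res(f, -1) = P(-1)/Q'(-1) = (1)/(-2) = -1/2

Sum of residues inside C: 2
∮_C f(z) dz = 2πi · (2) = 4*I*pi

Final answer: 4*I*pi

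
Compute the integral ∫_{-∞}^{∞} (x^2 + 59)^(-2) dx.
Let f(z) = (z^2 + 59)^(-2). The denominator has no real zeros and deg Q - deg P = 4 ≥ 2, so the integral of f over the upper semicircle |z| = R tends to 0 as R → ∞. Closing the contour in the upper half-plane,
  ∫_{-∞}^{∞} f(x) dx = 2πi · Σ Res(f, z_k)  over the poles with Im z_k > 0.

Zeros of the denominator: z^2 + 59 = 0 gives z = ±sqrt(59)*I.
Upper half-plane: z = sqrt(59)*I (a pole of order 2).

Write f(z) = g(z)/(z - sqrt(59)*I)^2 with g(z) = (z + sqrt(59)*I)^(-2). For a double pole, Res(f, z₀) = g'(z₀):
  g'(z) = -2/(z + sqrt(59)*I)^3
  Res(f, sqrt(59)*I) = g'(sqrt(59)*I) = -sqrt(59)*I/13924

∫_{-∞}^{∞} f(x) dx = 2πi · (-sqrt(59)*I/13924) = sqrt(59)*pi/6962

Final answer: sqrt(59)*pi/6962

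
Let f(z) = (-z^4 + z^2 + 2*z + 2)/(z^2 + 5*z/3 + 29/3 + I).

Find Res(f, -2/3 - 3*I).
Write f(z) = P(z)/Q(z) with P(z) = -z^4 + z^2 + 2*z + 2 and Q(z) = z^2 + 5*z/3 + 29/3 + I.
The denominator factors as Q(z) = (z + 1 - 3*I)*(z + 2/3 + 3*I), so z = -2/3 - 3*I is a simple zero of Q and P is analytic there; z = -2/3 - 3*I is therefore a simple pole and
  Res(f, z₀) = P(z₀)/Q'(z₀).

Q'(z) = 2*z + 5/3, so Q'(-2/3 - 3*I) = 1/3 - 6*I.
P(-2/3 - 3*I) = -5272/81 + 598*I/9.

Res(f, -2/3 - 3*I) = (-5272/81 + 598*I/9)/(1/3 - 6*I) = -102148/8775 - 9946*I/975

Final answer: -102148/8775 - 9946*I/975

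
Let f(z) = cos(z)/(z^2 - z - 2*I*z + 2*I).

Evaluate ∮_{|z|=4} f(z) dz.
By the residue theorem, ∮_C f(z) dz = 2πi · (sum of the residues of f at the poles inside |z| = 4).

The denominator factors as (z - 2*I)*(z - 1), so the singularities of f are simple poles at z = 2*I, z = 1.
  |2*I|² = 4 < 16 = 4², so this pole is inside the contour.
  |1|² = 1 < 16 = 4², so this pole is inside the contour.

With P(z) = cos(z) and Q(z) = z^2 - z - 2*I*z + 2*I, each pole is simple, so Res(f, z₀) = P(z₀)/Q'(z₀) with Q'(z) = 2*z - 1 - 2*I.
  Res(f, 2*I) = P(2*I)/Q'(2*I) = (cosh(2))/(-1 + 2*I) = (-1/5 - 2*I/5)*cosh(2)
  Res(f, 1) = P(1)/Q'(1) = (cos(1))/(1 - 2*I) = (1/5 + 2*I/5)*cos(1)

Sum of residues inside C: (-1/5 - 2*I/5)*cosh(2) + (1/5 + 2*I/5)*cos(1)
∮_C f(z) dz = 2πi · ((-1/5 - 2*I/5)*cosh(2) + (1/5 + 2*I/5)*cos(1)) = pi*(4/5 - 2*I/5)*cosh(2) + pi*(-4/5 + 2*I/5)*cos(1)

Final answer: pi*(4/5 - 2*I/5)*cosh(2) + pi*(-4/5 + 2*I/5)*cos(1)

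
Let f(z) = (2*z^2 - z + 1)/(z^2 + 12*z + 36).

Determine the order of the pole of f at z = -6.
Factor the denominator:
  z^2 + 12*z + 36 = (z + 6)^2

The numerator P(z) = 2*z^2 - z + 1 has P(-6) = 79 ≠ 0, so no factor of (z + 6) cancels.
Near z = -6 we can therefore write f(z) = g(z)/(z + 6)^2 with g analytic at -6 and g(-6) ≠ 0 (g is just the numerator).

Hence z = -6 is a pole of order 2.

Final answer: 2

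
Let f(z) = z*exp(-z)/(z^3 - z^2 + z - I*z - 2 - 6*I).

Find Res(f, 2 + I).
Write f(z) = P(z)/Q(z) with P(z) = z*exp(-z) and Q(z) = z^3 - z^2 + z - I*z - 2 - 6*I.
The denominator factors as Q(z) = (z - 2 - I)*(z + 1 - I)*(z + 2*I), so z = 2 + I is a simple zero of Q and P is analytic there; z = 2 + I is therefore a simple pole and
  Res(f, z₀) = P(z₀)/Q'(z₀).

Q'(z) = 3*z^2 - 2*z + 1 - I, so Q'(2 + I) = 6 + 9*I.
P(2 + I) = (2 + I)*exp(-2 - I).

Res(f, 2 + I) = ((2 + I)*exp(-2 - I))/(6 + 9*I) = (7/39 - 4*I/39)*exp(-2 - I)

Final answer: (7/39 - 4*I/39)*exp(-2 - I)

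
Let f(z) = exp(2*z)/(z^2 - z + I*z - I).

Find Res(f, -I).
Write f(z) = P(z)/Q(z) with P(z) = exp(2*z) and Q(z) = z^2 - z + I*z - I.
The denominator factors as Q(z) = (z - 1)*(z + I), so z = -I is a simple zero of Q and P is analytic there; z = -I is therefore a simple pole and
  Res(f, z₀) = P(z₀)/Q'(z₀).

Q'(z) = 2*z - 1 + I, so Q'(-I) = -1 - I.
P(-I) = exp(-2*I).

Res(f, -I) = (exp(-2*I))/(-1 - I) = (-1/2 + I/2)*exp(-2*I)

Final answer: (-1/2 + I/2)*exp(-2*I)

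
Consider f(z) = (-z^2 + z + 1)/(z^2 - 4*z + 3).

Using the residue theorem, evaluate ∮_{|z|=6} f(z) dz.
By the residue theorem, ∮_C f(z) dz = 2πi · (sum of the residues of f at the poles inside |z| = 6).

The denominator factors as (z - 1)*(z - 3), so the singularities of f are simple poles at z = 1, z = 3.
  |1|² = 1 < 36 = 6², so this pole is inside the contour.
  |3|² = 9 < 36 = 6², so this pole is inside the contour.

With P(z) = -z^2 + z + 1 and Q(z) = z^2 - 4*z + 3, each pole is simple, so Res(f, z₀) = P(z₀)/Q'(z₀) with Q'(z) = 2*z - 4.
  Res(f, 1) = P(1)/Q'(1) = (1)/(-2) = -1/2
  Res(f, 3) = P(3)/Q'(3) = (-5)/(2) = -5/2

Sum of residues inside C: -3
∮_C f(z) dz = 2πi · (-3) = -6*I*pi

Final answer: -6*I*pi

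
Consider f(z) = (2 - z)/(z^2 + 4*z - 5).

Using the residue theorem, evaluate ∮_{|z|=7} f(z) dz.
By the residue theorem, ∮_C f(z) dz = 2πi · (sum of the residues of f at the poles inside |z| = 7).

The denominator factors as (z - 1)*(z + 5), so the singularities of f are simple poles at z = 1, z = -5.
  |1|² = 1 < 49 = 7², so this pole is inside the contour.
  |-5|² = 25 < 49 = 7², so this pole is inside the contour.

With P(z) = 2 - z and Q(z) = z^2 + 4*z - 5, each pole is simple, so Res(f, z₀) = P(z₀)/Q'(z₀) with Q'(z) = 2*z + 4.
  Res(f, 1) = P(1)/Q'(1) = (1)/(6) = 1/6
  Res(f, -5) = P(-5)/Q'(-5) = (7)/(-6) = -7/6

Sum of residues inside C: -1
∮_C f(z) dz = 2πi · (-1) = -2*I*pi

Final answer: -2*I*pi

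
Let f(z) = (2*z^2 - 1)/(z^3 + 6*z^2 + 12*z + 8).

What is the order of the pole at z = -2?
Factor the denominator:
  z^3 + 6*z^2 + 12*z + 8 = (z + 2)^3

The numerator P(z) = 2*z^2 - 1 has P(-2) = 7 ≠ 0, so no factor of (z + 2) cancels.
Near z = -2 we can therefore write f(z) = g(z)/(z + 2)^3 with g analytic at -2 and g(-2) ≠ 0 (g is just the numerator).

Hence z = -2 is a pole of order 3.

Final answer: 3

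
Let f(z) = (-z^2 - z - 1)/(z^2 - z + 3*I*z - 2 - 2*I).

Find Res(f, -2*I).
-5/2 + I/2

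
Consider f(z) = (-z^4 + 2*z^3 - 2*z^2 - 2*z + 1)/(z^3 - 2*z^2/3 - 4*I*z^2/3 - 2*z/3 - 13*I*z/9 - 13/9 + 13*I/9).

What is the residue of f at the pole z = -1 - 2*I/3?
Write f(z) = P(z)/Q(z) with P(z) = -z^4 + 2*z^3 - 2*z^2 - 2*z + 1 and Q(z) = z^3 - 2*z^2/3 - 4*I*z^2/3 - 2*z/3 - 13*I*z/9 - 13/9 + 13*I/9.
The denominator factors as Q(z) = (z - 2/3 - I)*(z + 1 + 2*I/3)*(z - 1 - I), so z = -1 - 2*I/3 is a simple zero of Q and P is analytic there; z = -1 - 2*I/3 is therefore a simple pole and
  Res(f, z₀) = P(z₀)/Q'(z₀).

Q'(z) = 3*z^2 - 4*z/3 - 8*I*z/3 - 2/3 - 13*I/9, so Q'(-1 - 2*I/3) = 5/9 + 55*I/9.
P(-1 - 2*I/3) = 326/81 - 56*I/9.

Res(f, -1 - 2*I/3) = (326/81 - 56*I/9)/(5/9 + 55*I/9) = -2609/2745 - 409*I/549

Final answer: -2609/2745 - 409*I/549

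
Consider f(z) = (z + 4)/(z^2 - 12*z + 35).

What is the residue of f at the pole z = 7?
11/2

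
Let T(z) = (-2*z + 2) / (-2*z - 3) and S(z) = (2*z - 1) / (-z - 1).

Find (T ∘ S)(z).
6*z/(z - 5)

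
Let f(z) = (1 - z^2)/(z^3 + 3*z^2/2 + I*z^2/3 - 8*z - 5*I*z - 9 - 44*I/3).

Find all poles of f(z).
The singularities of f are the zeros of the denominator. Factoring,
  z^3 + 3*z^2/2 + I*z^2/3 - 8*z - 5*I*z - 9 - 44*I/3 = (z + 3 + I/3)*(z - 3 - I)*(z + 3/2 + I)
so the candidates are z = -3 - I/3, z = 3 + I, z = -3/2 - I.

Check the numerator P(z) = 1 - z^2 at each one:
  P(-3 - I/3) = -71/9 - 2*I ≠ 0, so z = -3 - I/3 is a (simple) pole.
  P(3 + I) = -7 - 6*I ≠ 0, so z = 3 + I is a (simple) pole.
  P(-3/2 - I) = -1/4 - 3*I ≠ 0, so z = -3/2 - I is a (simple) pole.

Poles of f: {-3 - I/3, -3/2 - I, 3 + I}

Final answer: {-3 - I/3, -3/2 - I, 3 + I}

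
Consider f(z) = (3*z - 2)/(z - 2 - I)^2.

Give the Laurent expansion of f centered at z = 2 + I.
Put w = z - (2 + I), i.e. z = w + 2 + I. The denominator is w^2, so it suffices to rewrite the numerator in powers of w.

P(z) = 3*z - 2
P(w + 2 + I) = 4 + 3*I + 3*w

Dividing each term by w^2:
  f = (4 + 3*I)/w^2 + 3/w

Substituting back w = z - 2 - I:
  f(z) = (4 + 3*I)/(z - 2 - I)^2 + 3/(z - 2 - I)

The series is finite because the numerator is a polynomial; the negative powers form the principal part, and the coefficient of 1/(z - 2 - I) gives Res(f, 2 + I) = 3.

Final answer: (4 + 3*I)/(z - 2 - I)^2 + 3/(z - 2 - I)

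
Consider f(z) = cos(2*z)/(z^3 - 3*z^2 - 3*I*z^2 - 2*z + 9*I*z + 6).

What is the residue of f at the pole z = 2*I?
Write f(z) = P(z)/Q(z) with P(z) = cos(2*z) and Q(z) = z^3 - 3*z^2 - 3*I*z^2 - 2*z + 9*I*z + 6.
The denominator factors as Q(z) = (z - I)*(z - 3)*(z - 2*I), so z = 2*I is a simple zero of Q and P is analytic there; z = 2*I is therefore a simple pole and
  Res(f, z₀) = P(z₀)/Q'(z₀).

Q'(z) = 3*z^2 - 6*z - 6*I*z - 2 + 9*I, so Q'(2*I) = -2 - 3*I.
P(2*I) = cosh(4).

Res(f, 2*I) = (cosh(4))/(-2 - 3*I) = (-2/13 + 3*I/13)*cosh(4)

Final answer: (-2/13 + 3*I/13)*cosh(4)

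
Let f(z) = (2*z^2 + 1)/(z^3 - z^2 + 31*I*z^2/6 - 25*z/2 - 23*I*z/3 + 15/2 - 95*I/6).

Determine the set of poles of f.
The singularities of f are the zeros of the denominator. Factoring,
  z^3 - z^2 + 31*I*z^2/6 - 25*z/2 - 23*I*z/3 + 15/2 - 95*I/6 = (z + 1 + 3*I/2)*(z + 1 + 3*I)*(z - 3 + 2*I/3)
so the candidates are z = -1 - 3*I/2, z = -1 - 3*I, z = 3 - 2*I/3.

Check the numerator P(z) = 2*z^2 + 1 at each one:
  P(-1 - 3*I/2) = -3/2 + 6*I ≠ 0, so z = -1 - 3*I/2 is a (simple) pole.
  P(-1 - 3*I) = -15 + 12*I ≠ 0, so z = -1 - 3*I is a (simple) pole.
  P(3 - 2*I/3) = 163/9 - 8*I ≠ 0, so z = 3 - 2*I/3 is a (simple) pole.

Poles of f: {-1 - 3*I, -1 - 3*I/2, 3 - 2*I/3}

Final answer: {-1 - 3*I, -1 - 3*I/2, 3 - 2*I/3}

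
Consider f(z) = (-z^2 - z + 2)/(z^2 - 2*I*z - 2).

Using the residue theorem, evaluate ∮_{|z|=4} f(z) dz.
By the residue theorem, ∮_C f(z) dz = 2πi · (sum of the residues of f at the poles inside |z| = 4).

The denominator factors as (z + 1 - I)*(z - 1 - I), so the singularities of f are simple poles at z = -1 + I, z = 1 + I.
  |-1 + I|² = 2 < 16 = 4², so this pole is inside the contour.
  |1 + I|² = 2 < 16 = 4², so this pole is inside the contour.

With P(z) = -z^2 - z + 2 and Q(z) = z^2 - 2*I*z - 2, each pole is simple, so Res(f, z₀) = P(z₀)/Q'(z₀) with Q'(z) = 2*z - 2*I.
  Res(f, -1 + I) = P(-1 + I)/Q'(-1 + I) = (3 + I)/(-2) = -3/2 - I/2
  Res(f, 1 + I) = P(1 + I)/Q'(1 + I) = (1 - 3*I)/(2) = 1/2 - 3*I/2

Sum of residues inside C: -1 - 2*I
∮_C f(z) dz = 2πi · (-1 - 2*I) = pi*(4 - 2*I)

Final answer: pi*(4 - 2*I)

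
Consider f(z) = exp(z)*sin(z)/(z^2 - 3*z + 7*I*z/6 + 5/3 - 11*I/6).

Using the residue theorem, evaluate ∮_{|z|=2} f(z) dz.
By the residue theorem, ∮_C f(z) dz = 2πi · (sum of the residues of f at the poles inside |z| = 2).

The denominator factors as (z - 2 + I/2)*(z - 1 + 2*I/3), so the singularities of f are simple poles at z = 2 - I/2, z = 1 - 2*I/3.
  |2 - I/2|² = 17/4 > 4 = 2², so this pole is outside the contour.
  |1 - 2*I/3|² = 13/9 < 4 = 2², so this pole is inside the contour.

With P(z) = exp(z)*sin(z) and Q(z) = z^2 - 3*z + 7*I*z/6 + 5/3 - 11*I/6, each pole is simple, so Res(f, z₀) = P(z₀)/Q'(z₀) with Q'(z) = 2*z - 3 + 7*I/6.
  Res(f, 1 - 2*I/3) = P(1 - 2*I/3)/Q'(1 - 2*I/3) = (exp(1 - 2*I/3)*sin(1 - 2*I/3))/(-1 - I/6) = (-36/37 + 6*I/37)*exp(1 - 2*I/3)*sin(1 - 2*I/3)

∮_C f(z) dz = 2πi · ((-36/37 + 6*I/37)*exp(1 - 2*I/3)*sin(1 - 2*I/3)) = pi*(-12/37 - 72*I/37)*exp(1 - 2*I/3)*sin(1 - 2*I/3)

Final answer: pi*(-12/37 - 72*I/37)*exp(1 - 2*I/3)*sin(1 - 2*I/3)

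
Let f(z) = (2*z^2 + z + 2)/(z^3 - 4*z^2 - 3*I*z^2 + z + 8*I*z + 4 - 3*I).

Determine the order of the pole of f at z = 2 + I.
2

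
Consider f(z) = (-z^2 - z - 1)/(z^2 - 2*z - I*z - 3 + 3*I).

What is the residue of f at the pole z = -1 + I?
Write f(z) = P(z)/Q(z) with P(z) = -z^2 - z - 1 and Q(z) = z^2 - 2*z - I*z - 3 + 3*I.
The denominator factors as Q(z) = (z + 1 - I)*(z - 3), so z = -1 + I is a simple zero of Q and P is analytic there; z = -1 + I is therefore a simple pole and
  Res(f, z₀) = P(z₀)/Q'(z₀).

Q'(z) = 2*z - 2 - I, so Q'(-1 + I) = -4 + I.
P(-1 + I) = I.

Res(f, -1 + I) = (I)/(-4 + I) = 1/17 - 4*I/17

Final answer: 1/17 - 4*I/17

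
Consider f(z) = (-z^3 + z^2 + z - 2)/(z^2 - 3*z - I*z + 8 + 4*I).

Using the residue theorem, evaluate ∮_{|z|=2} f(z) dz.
By the residue theorem, ∮_C f(z) dz = 2πi · (sum of the residues of f at the poles inside |z| = 2).

The denominator factors as (z - 1 - 3*I)*(z - 2 + 2*I), so the singularities of f are simple poles at z = 1 + 3*I, z = 2 - 2*I.
  |1 + 3*I|² = 10 > 4 = 2², so this pole is outside the contour.
  |2 - 2*I|² = 8 > 4 = 2², so this pole is outside the contour.

No pole lies inside the contour, so f is analytic on and inside C and the integral is 0 (Cauchy's theorem).

Final answer: 0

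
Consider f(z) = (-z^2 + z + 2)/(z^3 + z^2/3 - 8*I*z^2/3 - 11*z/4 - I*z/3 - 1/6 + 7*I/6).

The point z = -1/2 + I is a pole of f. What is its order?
Factor the denominator:
  z^3 + z^2/3 - 8*I*z^2/3 - 11*z/4 - I*z/3 - 1/6 + 7*I/6 = (z + 1/2 - I)^2*(z - 2/3 - 2*I/3)

The numerator P(z) = -z^2 + z + 2 has P(-1/2 + I) = 9/4 + 2*I ≠ 0, so no factor of (z + 1/2 - I) cancels.
Near z = -1/2 + I we can therefore write f(z) = g(z)/(z + 1/2 - I)^2 with g analytic at -1/2 + I and g(-1/2 + I) ≠ 0 (g is the numerator divided by the remaining denominator factors).

Hence z = -1/2 + I is a pole of order 2.

Final answer: 2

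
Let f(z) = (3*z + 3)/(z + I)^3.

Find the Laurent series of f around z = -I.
Put w = z - (-I), i.e. z = w - I. The denominator is w^3, so it suffices to rewrite the numerator in powers of w.

P(z) = 3*z + 3
P(w - I) = 3 - 3*I + 3*w

Dividing each term by w^3:
  f = (3 - 3*I)/w^3 + 3/w^2

Substituting back w = z + I:
  f(z) = (3 - 3*I)/(z + I)^3 + 3/(z + I)^2

The series is finite because the numerator is a polynomial; the negative powers form the principal part.

Final answer: (3 - 3*I)/(z + I)^3 + 3/(z + I)^2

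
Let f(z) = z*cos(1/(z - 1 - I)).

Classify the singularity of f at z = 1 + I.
Let u = z - 1 - I. Then
  cos(1/u) = Σ_{k≥0} (-1)^k (1)^(2k)/((2k)!·u^(2k)) = 1 - 1/(2*u^2) + 1/(24*u^4) + ...
which has infinitely many negative powers of u, so cos(1/(z - 1 - I)) has an essential singularity at z = 1 + I.
The extra factor z is a nonzero polynomial; if the product had at most a pole at z = 1 + I, dividing by that polynomial would leave cos(1/(z - 1 - I)) with at most a pole too — contradiction. (Equivalently, the product's Laurent series still has infinitely many negative powers.)
So the singularity is essential.

Final answer: essential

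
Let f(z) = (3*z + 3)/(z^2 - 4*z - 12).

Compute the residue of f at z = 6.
Write f(z) = P(z)/Q(z) with P(z) = 3*z + 3 and Q(z) = z^2 - 4*z - 12.
The denominator factors as Q(z) = (z - 6)*(z + 2), so z = 6 is a simple zero of Q and P is analytic there; z = 6 is therefore a simple pole and
  Res(f, z₀) = P(z₀)/Q'(z₀).

Q'(z) = 2*z - 4, so Q'(6) = 8.
P(6) = 21.

Res(f, 6) = (21)/(8) = 21/8

Final answer: 21/8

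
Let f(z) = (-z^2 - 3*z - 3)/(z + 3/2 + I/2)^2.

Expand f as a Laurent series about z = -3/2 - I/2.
Put w = z - (-3/2 - I/2), i.e. z = w - 3/2 - I/2. The denominator is w^2, so it suffices to rewrite the numerator in powers of w.

P(z) = -z^2 - 3*z - 3
P(w - 3/2 - I/2) = -1/2 + I*w - w^2

Dividing each term by w^2:
  f = -1/(2*w^2) + I/w - 1

Substituting back w = z + 3/2 + I/2:
  f(z) = -1/(2*(z + 3/2 + I/2)^2) + I/(z + 3/2 + I/2) - 1

The series is finite because the numerator is a polynomial; the negative powers form the principal part, and the coefficient of 1/(z + 3/2 + I/2) gives Res(f, -3/2 - I/2) = I.

Final answer: -1/(2*(z + 3/2 + I/2)^2) + I/(z + 3/2 + I/2) - 1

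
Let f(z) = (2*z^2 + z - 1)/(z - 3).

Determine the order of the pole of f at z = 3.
Factor the denominator:
  z - 3 = (z - 3)

The numerator P(z) = 2*z^2 + z - 1 has P(3) = 20 ≠ 0, so no factor of (z - 3) cancels.
Near z = 3 we can therefore write f(z) = g(z)/(z - 3) with g analytic at 3 and g(3) ≠ 0 (g is just the numerator).

Hence z = 3 is a pole of order 1.

Final answer: 1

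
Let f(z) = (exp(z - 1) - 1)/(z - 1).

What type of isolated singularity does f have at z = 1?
removable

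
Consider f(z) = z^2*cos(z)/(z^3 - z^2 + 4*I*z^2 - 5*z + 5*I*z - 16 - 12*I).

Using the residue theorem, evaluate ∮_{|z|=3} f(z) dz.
By the residue theorem, ∮_C f(z) dz = 2πi · (sum of the residues of f at the poles inside |z| = 3).

The denominator factors as (z + 2 - I)*(z - 2 + 2*I)*(z - 1 + 3*I), so the singularities of f are simple poles at z = -2 + I, z = 2 - 2*I, z = 1 - 3*I.
  |-2 + I|² = 5 < 9 = 3², so this pole is inside the contour.
  |2 - 2*I|² = 8 < 9 = 3², so this pole is inside the contour.
  |1 - 3*I|² = 10 > 9 = 3², so this pole is outside the contour.

With P(z) = z^2*cos(z) and Q(z) = z^3 - z^2 + 4*I*z^2 - 5*z + 5*I*z - 16 - 12*I, each pole is simple, so Res(f, z₀) = P(z₀)/Q'(z₀) with Q'(z) = 3*z^2 - 2*z + 8*I*z - 5 + 5*I.
  Res(f, -2 + I) = P(-2 + I)/Q'(-2 + I) = ((3 - 4*I)*cos(2 - I))/(-25*I) = (4/25 + 3*I/25)*cos(2 - I)
  Res(f, 2 - 2*I) = P(2 - 2*I)/Q'(2 - 2*I) = (-8*I*cos(2 - 2*I))/(7 + I) = (-4/25 - 28*I/25)*cos(2 - 2*I)

Sum of residues inside C: (4/25 + 3*I/25)*cos(2 - I) + (-4/25 - 28*I/25)*cos(2 - 2*I)
∮_C f(z) dz = 2πi · ((4/25 + 3*I/25)*cos(2 - I) + (-4/25 - 28*I/25)*cos(2 - 2*I)) = pi*(-6/25 + 8*I/25)*cos(2 - I) + pi*(56/25 - 8*I/25)*cos(2 - 2*I)

Final answer: pi*(-6/25 + 8*I/25)*cos(2 - I) + pi*(56/25 - 8*I/25)*cos(2 - 2*I)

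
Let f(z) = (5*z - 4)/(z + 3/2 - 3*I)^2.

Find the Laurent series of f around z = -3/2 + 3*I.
Put w = z - (-3/2 + 3*I), i.e. z = w - 3/2 + 3*I. The denominator is w^2, so it suffices to rewrite the numerator in powers of w.

P(z) = 5*z - 4
P(w - 3/2 + 3*I) = -23/2 + 15*I + 5*w

Dividing each term by w^2:
  f = (-23/2 + 15*I)/w^2 + 5/w

Substituting back w = z + 3/2 - 3*I:
  f(z) = (-23/2 + 15*I)/(z + 3/2 - 3*I)^2 + 5/(z + 3/2 - 3*I)

The series is finite because the numerator is a polynomial; the negative powers form the principal part, and the coefficient of 1/(z + 3/2 - 3*I) gives Res(f, -3/2 + 3*I) = 5.

Final answer: (-23/2 + 15*I)/(z + 3/2 - 3*I)^2 + 5/(z + 3/2 - 3*I)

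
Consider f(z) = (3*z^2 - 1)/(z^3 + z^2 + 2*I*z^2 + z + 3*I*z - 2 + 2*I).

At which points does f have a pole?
{-1 + I, -2*I, -I}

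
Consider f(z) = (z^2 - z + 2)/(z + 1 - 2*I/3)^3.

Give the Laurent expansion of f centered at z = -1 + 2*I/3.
Put w = z - (-1 + 2*I/3), i.e. z = w - 1 + 2*I/3. The denominator is w^3, so it suffices to rewrite the numerator in powers of w.

P(z) = z^2 - z + 2
P(w - 1 + 2*I/3) = 32/9 - 2*I + (-3 + 4*I/3)*w + w^2

Dividing each term by w^3:
  f = (32/9 - 2*I)/w^3 + (-3 + 4*I/3)/w^2 + 1/w

Substituting back w = z + 1 - 2*I/3:
  f(z) = (32/9 - 2*I)/(z + 1 - 2*I/3)^3 + (-3 + 4*I/3)/(z + 1 - 2*I/3)^2 + 1/(z + 1 - 2*I/3)

The series is finite because the numerator is a polynomial; the negative powers form the principal part, and the coefficient of 1/(z + 1 - 2*I/3) gives Res(f, -1 + 2*I/3) = 1.

Final answer: (32/9 - 2*I)/(z + 1 - 2*I/3)^3 + (-3 + 4*I/3)/(z + 1 - 2*I/3)^2 + 1/(z + 1 - 2*I/3)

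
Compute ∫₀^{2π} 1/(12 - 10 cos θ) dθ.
Call the integral J. The integrand is 2π-periodic and we integrate over a full period, so shifting θ does not change the value (θ → θ + π flips the sign of the trig term). Hence
  J = ∫₀^{2π} dθ/(12 + 10 cos θ).
Put z = e^{iθ}: then cos θ = (z + 1/z)/2, dθ = dz/(iz), and z runs once counterclockwise around |z| = 1:
  J = ∮_{|z|=1} 1/(12 + 10*(z + 1/z)/2) · dz/(iz) = (2/i) ∮_{|z|=1} dz/(10*z^2 + 24*z + 10).
The roots of 10*z^2 + 24*z + 10 are z = (-12 ± sqrt(12^2 - 10^2))/10, with sqrt(44) = 2*sqrt(11); their product is 1, so only z₊ = -6/5 + sqrt(11)/5 lies inside the unit circle (z₋ = -6/5 - sqrt(11)/5 lies outside).
z₊ is a simple zero of q(z) = 10*z^2 + 24*z + 10, so Res(1/q, z₊) = 1/q'(z₊) with q'(z) = 20*z + 24; and q'(z₊) = 10*(z₊ - z₋) = 4*sqrt(11).
Therefore J = (2/i) · 2πi · 1/(4*sqrt(11)) = 2*pi/(2*sqrt(11)) = sqrt(11)*pi/11

Final answer: sqrt(11)*pi/11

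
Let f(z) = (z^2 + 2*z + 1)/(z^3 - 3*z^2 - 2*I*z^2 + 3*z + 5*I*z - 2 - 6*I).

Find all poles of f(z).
{2*I, 1 - I, 2 + I}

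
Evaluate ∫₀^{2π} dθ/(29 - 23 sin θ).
Call the integral J. The integrand is 2π-periodic and we integrate over a full period, so shifting θ does not change the value (θ → θ + π/2 turns sin θ into cos θ; θ → θ + π flips the sign of the trig term). Hence
  J = ∫₀^{2π} dθ/(29 + 23 cos θ).
Put z = e^{iθ}: then cos θ = (z + 1/z)/2, dθ = dz/(iz), and z runs once counterclockwise around |z| = 1:
  J = ∮_{|z|=1} 1/(29 + 23*(z + 1/z)/2) · dz/(iz) = (2/i) ∮_{|z|=1} dz/(23*z^2 + 58*z + 23).
The roots of 23*z^2 + 58*z + 23 are z = (-29 ± sqrt(29^2 - 23^2))/23, with sqrt(312) = 2*sqrt(78); their product is 1, so only z₊ = -29/23 + 2*sqrt(78)/23 lies inside the unit circle (z₋ = -29/23 - 2*sqrt(78)/23 lies outside).
z₊ is a simple zero of q(z) = 23*z^2 + 58*z + 23, so Res(1/q, z₊) = 1/q'(z₊) with q'(z) = 46*z + 58; and q'(z₊) = 23*(z₊ - z₋) = 4*sqrt(78).
Therefore J = (2/i) · 2πi · 1/(4*sqrt(78)) = 2*pi/(2*sqrt(78)) = sqrt(78)*pi/78

Final answer: sqrt(78)*pi/78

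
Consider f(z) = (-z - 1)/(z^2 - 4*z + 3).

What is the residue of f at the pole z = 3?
Write f(z) = P(z)/Q(z) with P(z) = -z - 1 and Q(z) = z^2 - 4*z + 3.
The denominator factors as Q(z) = (z - 1)*(z - 3), so z = 3 is a simple zero of Q and P is analytic there; z = 3 is therefore a simple pole and
  Res(f, z₀) = P(z₀)/Q'(z₀).

Q'(z) = 2*z - 4, so Q'(3) = 2.
P(3) = -4.

Res(f, 3) = (-4)/(2) = -2

Final answer: -2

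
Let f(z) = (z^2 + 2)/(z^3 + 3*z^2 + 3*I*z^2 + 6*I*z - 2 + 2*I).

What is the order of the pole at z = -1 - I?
3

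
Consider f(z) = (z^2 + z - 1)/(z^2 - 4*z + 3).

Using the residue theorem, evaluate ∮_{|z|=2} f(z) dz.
-I*pi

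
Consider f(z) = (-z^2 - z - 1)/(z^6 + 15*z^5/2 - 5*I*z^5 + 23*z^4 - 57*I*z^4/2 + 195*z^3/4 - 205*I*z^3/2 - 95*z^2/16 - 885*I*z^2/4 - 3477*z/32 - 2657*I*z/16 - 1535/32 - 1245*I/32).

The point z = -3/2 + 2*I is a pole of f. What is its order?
Factor the denominator:
  z^6 + 15*z^5/2 - 5*I*z^5 + 23*z^4 - 57*I*z^4/2 + 195*z^3/4 - 205*I*z^3/2 - 95*z^2/16 - 885*I*z^2/4 - 3477*z/32 - 2657*I*z/16 - 1535/32 - 1245*I/32 = (z + 3/2 - 2*I)^4*(z + 1/2)*(z + 1 + 3*I)

The numerator P(z) = -z^2 - z - 1 has P(-3/2 + 2*I) = 9/4 + 4*I ≠ 0, so no factor of (z + 3/2 - 2*I) cancels.
Near z = -3/2 + 2*I we can therefore write f(z) = g(z)/(z + 3/2 - 2*I)^4 with g analytic at -3/2 + 2*I and g(-3/2 + 2*I) ≠ 0 (g is the numerator divided by the remaining denominator factors).

Hence z = -3/2 + 2*I is a pole of order 4.

Final answer: 4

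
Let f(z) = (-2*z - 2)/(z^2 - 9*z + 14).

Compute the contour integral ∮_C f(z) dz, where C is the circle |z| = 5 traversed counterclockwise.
12*I*pi/5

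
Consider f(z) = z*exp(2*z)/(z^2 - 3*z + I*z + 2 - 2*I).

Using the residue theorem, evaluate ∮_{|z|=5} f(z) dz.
By the residue theorem, ∮_C f(z) dz = 2πi · (sum of the residues of f at the poles inside |z| = 5).

The denominator factors as (z - 2)*(z - 1 + I), so the singularities of f are simple poles at z = 2, z = 1 - I.
  |2|² = 4 < 25 = 5², so this pole is inside the contour.
  |1 - I|² = 2 < 25 = 5², so this pole is inside the contour.

With P(z) = z*exp(2*z) and Q(z) = z^2 - 3*z + I*z + 2 - 2*I, each pole is simple, so Res(f, z₀) = P(z₀)/Q'(z₀) with Q'(z) = 2*z - 3 + I.
  Res(f, 2) = P(2)/Q'(2) = (2*exp(4))/(1 + I) = (1 - I)*exp(4)
  Res(f, 1 - I) = P(1 - I)/Q'(1 - I) = ((1 - I)*exp(2 - 2*I))/(-1 - I) = I*exp(2 - 2*I)

Sum of residues inside C: (1 - I)*exp(4) + I*exp(2 - 2*I)
∮_C f(z) dz = 2πi · ((1 - I)*exp(4) + I*exp(2 - 2*I)) = -2*pi*exp(2 - 2*I) + pi*(2 + 2*I)*exp(4)

Final answer: -2*pi*exp(2 - 2*I) + pi*(2 + 2*I)*exp(4)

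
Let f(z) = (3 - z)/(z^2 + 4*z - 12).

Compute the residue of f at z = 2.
Write f(z) = P(z)/Q(z) with P(z) = 3 - z and Q(z) = z^2 + 4*z - 12.
The denominator factors as Q(z) = (z + 6)*(z - 2), so z = 2 is a simple zero of Q and P is analytic there; z = 2 is therefore a simple pole and
  Res(f, z₀) = P(z₀)/Q'(z₀).

Q'(z) = 2*z + 4, so Q'(2) = 8.
P(2) = 1.

Res(f, 2) = (1)/(8) = 1/8

Final answer: 1/8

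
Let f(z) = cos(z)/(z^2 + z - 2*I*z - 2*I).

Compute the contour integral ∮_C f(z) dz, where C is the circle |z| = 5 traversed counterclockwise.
pi*(-4/5 - 2*I/5)*cos(1) + pi*(4/5 + 2*I/5)*cosh(2)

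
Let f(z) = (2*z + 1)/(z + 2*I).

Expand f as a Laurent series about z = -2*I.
Put w = z - (-2*I), i.e. z = w - 2*I. The denominator is w, so it suffices to rewrite the numerator in powers of w.

P(z) = 2*z + 1
P(w - 2*I) = 1 - 4*I + 2*w

Dividing each term by w:
  f = (1 - 4*I)/w + 2

Substituting back w = z + 2*I:
  f(z) = (1 - 4*I)/(z + 2*I) + 2

The series is finite because the numerator is a polynomial; the negative powers form the principal part, and the coefficient of 1/(z + 2*I) gives Res(f, -2*I) = 1 - 4*I.

Final answer: (1 - 4*I)/(z + 2*I) + 2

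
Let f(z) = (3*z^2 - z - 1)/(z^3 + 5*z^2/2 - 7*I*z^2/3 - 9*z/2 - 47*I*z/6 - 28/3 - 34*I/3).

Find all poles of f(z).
The singularities of f are the zeros of the denominator. Factoring,
  z^3 + 5*z^2/2 - 7*I*z^2/3 - 9*z/2 - 47*I*z/6 - 28/3 - 34*I/3 = (z + 3/2 + 2*I/3)*(z - 2 - 2*I)*(z + 3 - I)
so the candidates are z = -3/2 - 2*I/3, z = 2 + 2*I, z = -3 + I.

Check the numerator P(z) = 3*z^2 - z - 1 at each one:
  P(-3/2 - 2*I/3) = 71/12 + 20*I/3 ≠ 0, so z = -3/2 - 2*I/3 is a (simple) pole.
  P(2 + 2*I) = -3 + 22*I ≠ 0, so z = 2 + 2*I is a (simple) pole.
  P(-3 + I) = 26 - 19*I ≠ 0, so z = -3 + I is a (simple) pole.

Poles of f: {-3 + I, -3/2 - 2*I/3, 2 + 2*I}

Final answer: {-3 + I, -3/2 - 2*I/3, 2 + 2*I}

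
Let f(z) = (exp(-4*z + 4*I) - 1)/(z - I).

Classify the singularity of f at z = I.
Let u = z - I. The exponent is -4*z + 4*I = -4u, so
  f = (e^(-4u) - 1)/u = ((-4u) + (-4u)^2/2 + (-4u)^3/6 + ...)/u = -4 + (8)*u + (-32/3)*u^2 + ...
The Laurent expansion about u = 0 has no negative powers; equivalently lim_{z→I} f(z) = -4 exists and is finite.
So the singularity is removable.

Final answer: removable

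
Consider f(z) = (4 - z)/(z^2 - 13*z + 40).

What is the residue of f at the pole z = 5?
1/3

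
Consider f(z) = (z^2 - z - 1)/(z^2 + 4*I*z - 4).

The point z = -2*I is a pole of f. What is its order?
Factor the denominator:
  z^2 + 4*I*z - 4 = (z + 2*I)^2

The numerator P(z) = z^2 - z - 1 has P(-2*I) = -5 + 2*I ≠ 0, so no factor of (z + 2*I) cancels.
Near z = -2*I we can therefore write f(z) = g(z)/(z + 2*I)^2 with g analytic at -2*I and g(-2*I) ≠ 0 (g is just the numerator).

Hence z = -2*I is a pole of order 2.

Final answer: 2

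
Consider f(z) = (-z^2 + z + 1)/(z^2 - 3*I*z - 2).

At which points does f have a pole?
The singularities of f are the zeros of the denominator. Factoring,
  z^2 - 3*I*z - 2 = (z - I)*(z - 2*I)
so the candidates are z = I, z = 2*I.

Check the numerator P(z) = -z^2 + z + 1 at each one:
  P(I) = 2 + I ≠ 0, so z = I is a (simple) pole.
  P(2*I) = 5 + 2*I ≠ 0, so z = 2*I is a (simple) pole.

Poles of f: {I, 2*I}

Final answer: {I, 2*I}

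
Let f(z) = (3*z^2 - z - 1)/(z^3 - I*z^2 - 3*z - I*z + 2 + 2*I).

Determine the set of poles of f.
The singularities of f are the zeros of the denominator. Factoring,
  z^3 - I*z^2 - 3*z - I*z + 2 + 2*I = (z - 1)*(z + 2)*(z - 1 - I)
so the candidates are z = 1, z = -2, z = 1 + I.

Check the numerator P(z) = 3*z^2 - z - 1 at each one:
  P(1) = 1 ≠ 0, so z = 1 is a (simple) pole.
  P(-2) = 13 ≠ 0, so z = -2 is a (simple) pole.
  P(1 + I) = -2 + 5*I ≠ 0, so z = 1 + I is a (simple) pole.

Poles of f: {-2, 1, 1 + I}

Final answer: {-2, 1, 1 + I}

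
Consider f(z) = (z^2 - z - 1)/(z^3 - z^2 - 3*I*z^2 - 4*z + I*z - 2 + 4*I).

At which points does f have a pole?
{-1, 2*I, 2 + I}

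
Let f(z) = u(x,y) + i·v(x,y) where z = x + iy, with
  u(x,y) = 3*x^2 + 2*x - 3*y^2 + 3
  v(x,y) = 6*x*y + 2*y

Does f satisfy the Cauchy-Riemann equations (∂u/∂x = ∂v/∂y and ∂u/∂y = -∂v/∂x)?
∂u/∂x = 6*x + 2
∂v/∂y = 6*x + 2
∂u/∂y = -6*y
∂v/∂x = 6*y
∂u/∂x = ∂v/∂y and ∂u/∂y = -∂v/∂x hold identically; f is analytic.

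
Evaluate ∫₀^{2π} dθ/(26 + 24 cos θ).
Let J = ∫₀^{2π} dθ/(26 + 24 cos θ).
Put z = e^{iθ}: then cos θ = (z + 1/z)/2, dθ = dz/(iz), and z runs once counterclockwise around |z| = 1:
  J = ∮_{|z|=1} 1/(26 + 24*(z + 1/z)/2) · dz/(iz) = (2/i) ∮_{|z|=1} dz/(24*z^2 + 52*z + 24).
The roots of 24*z^2 + 52*z + 24 are z = (-26 ± sqrt(26^2 - 24^2))/24, with sqrt(100) = 10; their product is 1, so only z₊ = -2/3 lies inside the unit circle (z₋ = -3/2 lies outside).
z₊ is a simple zero of q(z) = 24*z^2 + 52*z + 24, so Res(1/q, z₊) = 1/q'(z₊) with q'(z) = 48*z + 52; and q'(z₊) = 24*(z₊ - z₋) = 20.
Therefore J = (2/i) · 2πi · 1/(20) = 2*pi/(10) = pi/5

Final answer: pi/5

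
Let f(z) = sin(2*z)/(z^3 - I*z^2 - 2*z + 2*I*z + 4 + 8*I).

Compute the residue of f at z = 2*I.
Write f(z) = P(z)/Q(z) with P(z) = sin(2*z) and Q(z) = z^3 - I*z^2 - 2*z + 2*I*z + 4 + 8*I.
The denominator factors as Q(z) = (z - 2*I)*(z - 2 + I)*(z + 2), so z = 2*I is a simple zero of Q and P is analytic there; z = 2*I is therefore a simple pole and
  Res(f, z₀) = P(z₀)/Q'(z₀).

Q'(z) = 3*z^2 - 2*I*z - 2 + 2*I, so Q'(2*I) = -10 + 2*I.
P(2*I) = I*sinh(4).

Res(f, 2*I) = (I*sinh(4))/(-10 + 2*I) = (1/52 - 5*I/52)*sinh(4)

Final answer: (1/52 - 5*I/52)*sinh(4)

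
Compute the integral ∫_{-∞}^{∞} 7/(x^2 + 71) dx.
Let f(z) = 7/(z^2 + 71). The denominator has no real zeros and deg Q - deg P = 2 ≥ 2, so the integral of f over the upper semicircle |z| = R tends to 0 as R → ∞. Closing the contour in the upper half-plane,
  ∫_{-∞}^{∞} f(x) dx = 2πi · Σ Res(f, z_k)  over the poles with Im z_k > 0.

Zeros of the denominator: z^2 + 71 = 0 gives z = ±sqrt(71)*I.
Upper half-plane: z = sqrt(71)*I (simple).

Each pole is a simple zero of Q(z) = z^2 + 71, so Res(f, z₀) = P(z₀)/Q'(z₀) with P(z) = 7, Q'(z) = 2*z:
  Res(f, sqrt(71)*I) = (7)/(2*sqrt(71)*I) = -7*sqrt(71)*I/142

∫_{-∞}^{∞} f(x) dx = 2πi · (-7*sqrt(71)*I/142) = 7*sqrt(71)*pi/71

Final answer: 7*sqrt(71)*pi/71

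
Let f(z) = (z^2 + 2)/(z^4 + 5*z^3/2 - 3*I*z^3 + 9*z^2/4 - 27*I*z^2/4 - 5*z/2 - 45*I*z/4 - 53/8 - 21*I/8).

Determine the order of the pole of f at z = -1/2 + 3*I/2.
Factor the denominator:
  z^4 + 5*z^3/2 - 3*I*z^3 + 9*z^2/4 - 27*I*z^2/4 - 5*z/2 - 45*I*z/4 - 53/8 - 21*I/8 = (z + 1/2 - 3*I/2)^3*(z + 1 + 3*I/2)

The numerator P(z) = z^2 + 2 has P(-1/2 + 3*I/2) = -3*I/2 ≠ 0, so no factor of (z + 1/2 - 3*I/2) cancels.
Near z = -1/2 + 3*I/2 we can therefore write f(z) = g(z)/(z + 1/2 - 3*I/2)^3 with g analytic at -1/2 + 3*I/2 and g(-1/2 + 3*I/2) ≠ 0 (g is the numerator divided by the remaining denominator factors).

Hence z = -1/2 + 3*I/2 is a pole of order 3.

Final answer: 3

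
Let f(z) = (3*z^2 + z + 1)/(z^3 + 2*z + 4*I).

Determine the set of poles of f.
The singularities of f are the zeros of the denominator. Factoring,
  z^3 + 2*z + 4*I = (z + 1 + I)*(z - 1 + I)*(z - 2*I)
so the candidates are z = -1 - I, z = 1 - I, z = 2*I.

Check the numerator P(z) = 3*z^2 + z + 1 at each one:
  P(-1 - I) = 5*I ≠ 0, so z = -1 - I is a (simple) pole.
  P(1 - I) = 2 - 7*I ≠ 0, so z = 1 - I is a (simple) pole.
  P(2*I) = -11 + 2*I ≠ 0, so z = 2*I is a (simple) pole.

Poles of f: {-1 - I, 2*I, 1 - I}

Final answer: {-1 - I, 2*I, 1 - I}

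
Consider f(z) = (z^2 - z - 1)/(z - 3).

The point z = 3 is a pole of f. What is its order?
Factor the denominator:
  z - 3 = (z - 3)

The numerator P(z) = z^2 - z - 1 has P(3) = 5 ≠ 0, so no factor of (z - 3) cancels.
Near z = 3 we can therefore write f(z) = g(z)/(z - 3) with g analytic at 3 and g(3) ≠ 0 (g is just the numerator).

Hence z = 3 is a pole of order 1.

Final answer: 1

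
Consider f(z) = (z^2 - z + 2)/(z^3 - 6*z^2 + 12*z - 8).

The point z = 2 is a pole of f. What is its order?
Factor the denominator:
  z^3 - 6*z^2 + 12*z - 8 = (z - 2)^3

The numerator P(z) = z^2 - z + 2 has P(2) = 4 ≠ 0, so no factor of (z - 2) cancels.
Near z = 2 we can therefore write f(z) = g(z)/(z - 2)^3 with g analytic at 2 and g(2) ≠ 0 (g is just the numerator).

Hence z = 2 is a pole of order 3.

Final answer: 3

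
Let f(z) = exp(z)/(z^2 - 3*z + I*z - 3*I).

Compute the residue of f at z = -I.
Write f(z) = P(z)/Q(z) with P(z) = exp(z) and Q(z) = z^2 - 3*z + I*z - 3*I.
The denominator factors as Q(z) = (z - 3)*(z + I), so z = -I is a simple zero of Q and P is analytic there; z = -I is therefore a simple pole and
  Res(f, z₀) = P(z₀)/Q'(z₀).

Q'(z) = 2*z - 3 + I, so Q'(-I) = -3 - I.
P(-I) = exp(-I).

Res(f, -I) = (exp(-I))/(-3 - I) = (-3/10 + I/10)*exp(-I)

Final answer: (-3/10 + I/10)*exp(-I)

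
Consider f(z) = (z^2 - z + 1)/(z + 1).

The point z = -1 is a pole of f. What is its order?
Factor the denominator:
  z + 1 = (z + 1)

The numerator P(z) = z^2 - z + 1 has P(-1) = 3 ≠ 0, so no factor of (z + 1) cancels.
Near z = -1 we can therefore write f(z) = g(z)/(z + 1) with g analytic at -1 and g(-1) ≠ 0 (g is just the numerator).

Hence z = -1 is a pole of order 1.

Final answer: 1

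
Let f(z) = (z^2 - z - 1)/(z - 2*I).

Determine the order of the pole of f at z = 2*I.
Factor the denominator:
  z - 2*I = (z - 2*I)

The numerator P(z) = z^2 - z - 1 has P(2*I) = -5 - 2*I ≠ 0, so no factor of (z - 2*I) cancels.
Near z = 2*I we can therefore write f(z) = g(z)/(z - 2*I) with g analytic at 2*I and g(2*I) ≠ 0 (g is just the numerator).

Hence z = 2*I is a pole of order 1.

Final answer: 1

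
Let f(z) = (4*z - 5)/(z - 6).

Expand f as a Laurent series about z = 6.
Put w = z - (6), i.e. z = w + 6. The denominator is w, so it suffices to rewrite the numerator in powers of w.

P(z) = 4*z - 5
P(w + 6) = 19 + 4*w

Dividing each term by w:
  f = 19/w + 4

Substituting back w = z - 6:
  f(z) = 19/(z - 6) + 4

The series is finite because the numerator is a polynomial; the negative powers form the principal part, and the coefficient of 1/(z - 6) gives Res(f, 6) = 19.

Final answer: 19/(z - 6) + 4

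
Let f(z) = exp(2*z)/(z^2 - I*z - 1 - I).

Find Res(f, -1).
Write f(z) = P(z)/Q(z) with P(z) = exp(2*z) and Q(z) = z^2 - I*z - 1 - I.
The denominator factors as Q(z) = (z - 1 - I)*(z + 1), so z = -1 is a simple zero of Q and P is analytic there; z = -1 is therefore a simple pole and
  Res(f, z₀) = P(z₀)/Q'(z₀).

Q'(z) = 2*z - I, so Q'(-1) = -2 - I.
P(-1) = exp(-2).

Res(f, -1) = (exp(-2))/(-2 - I) = (-2/5 + I/5)*exp(-2)

Final answer: (-2/5 + I/5)*exp(-2)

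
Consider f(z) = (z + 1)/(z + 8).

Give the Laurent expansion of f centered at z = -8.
Put w = z - (-8), i.e. z = w - 8. The denominator is w, so it suffices to rewrite the numerator in powers of w.

P(z) = z + 1
P(w - 8) = -7 + w

Dividing each term by w:
  f = -7/w + 1

Substituting back w = z + 8:
  f(z) = -7/(z + 8) + 1

The series is finite because the numerator is a polynomial; the negative powers form the principal part, and the coefficient of 1/(z + 8) gives Res(f, -8) = -7.

Final answer: -7/(z + 8) + 1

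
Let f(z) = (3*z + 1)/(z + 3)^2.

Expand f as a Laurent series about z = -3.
Put w = z - (-3), i.e. z = w - 3. The denominator is w^2, so it suffices to rewrite the numerator in powers of w.

P(z) = 3*z + 1
P(w - 3) = -8 + 3*w

Dividing each term by w^2:
  f = -8/w^2 + 3/w

Substituting back w = z + 3:
  f(z) = -8/(z + 3)^2 + 3/(z + 3)

The series is finite because the numerator is a polynomial; the negative powers form the principal part, and the coefficient of 1/(z + 3) gives Res(f, -3) = 3.

Final answer: -8/(z + 3)^2 + 3/(z + 3)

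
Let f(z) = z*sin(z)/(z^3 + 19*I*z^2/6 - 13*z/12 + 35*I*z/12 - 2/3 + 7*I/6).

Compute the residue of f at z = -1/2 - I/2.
Write f(z) = P(z)/Q(z) with P(z) = z*sin(z) and Q(z) = z^3 + 19*I*z^2/6 - 13*z/12 + 35*I*z/12 - 2/3 + 7*I/6.
The denominator factors as Q(z) = (z + 1/2 - I/3)*(z - 1 + 3*I)*(z + 1/2 + I/2), so z = -1/2 - I/2 is a simple zero of Q and P is analytic there; z = -1/2 - I/2 is therefore a simple pole and
  Res(f, z₀) = P(z₀)/Q'(z₀).

Q'(z) = 3*z^2 + 19*I*z/3 - 13/12 + 35*I/12, so Q'(-1/2 - I/2) = 25/12 + 5*I/4.
P(-1/2 - I/2) = (1/2 + I/2)*sin(1/2 + I/2).

Res(f, -1/2 - I/2) = ((1/2 + I/2)*sin(1/2 + I/2))/(25/12 + 5*I/4) = (24/85 + 6*I/85)*sin(1/2 + I/2)

Final answer: (24/85 + 6*I/85)*sin(1/2 + I/2)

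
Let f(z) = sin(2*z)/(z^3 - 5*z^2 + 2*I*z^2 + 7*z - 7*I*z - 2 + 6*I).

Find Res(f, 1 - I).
Write f(z) = P(z)/Q(z) with P(z) = sin(2*z) and Q(z) = z^3 - 5*z^2 + 2*I*z^2 + 7*z - 7*I*z - 2 + 6*I.
The denominator factors as Q(z) = (z - 2)*(z - 1 + I)*(z - 2 + I), so z = 1 - I is a simple zero of Q and P is analytic there; z = 1 - I is therefore a simple pole and
  Res(f, z₀) = P(z₀)/Q'(z₀).

Q'(z) = 3*z^2 - 10*z + 4*I*z + 7 - 7*I, so Q'(1 - I) = 1 + I.
P(1 - I) = sin(2 - 2*I).

Res(f, 1 - I) = (sin(2 - 2*I))/(1 + I) = (1/2 - I/2)*sin(2 - 2*I)

Final answer: (1/2 - I/2)*sin(2 - 2*I)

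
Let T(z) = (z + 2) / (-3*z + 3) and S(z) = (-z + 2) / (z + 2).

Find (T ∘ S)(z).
(T ∘ S)(z) = T(S(z)) = ((1)*S(z) + (2))/((-3)*S(z) + (3)). Multiply numerator and denominator by z + 2:
  numerator:   (1)*(-z + 2) + (2)*(z + 2) = z + 6
  denominator: (-3)*(-z + 2) + (3)*(z + 2) = 6*z
(T ∘ S)(z) = (z + 6)/(6*z)

Final answer: (z + 6)/(6*z)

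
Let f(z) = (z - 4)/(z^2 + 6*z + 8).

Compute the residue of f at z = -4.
Write f(z) = P(z)/Q(z) with P(z) = z - 4 and Q(z) = z^2 + 6*z + 8.
The denominator factors as Q(z) = (z + 2)*(z + 4), so z = -4 is a simple zero of Q and P is analytic there; z = -4 is therefore a simple pole and
  Res(f, z₀) = P(z₀)/Q'(z₀).

Q'(z) = 2*z + 6, so Q'(-4) = -2.
P(-4) = -8.

Res(f, -4) = (-8)/(-2) = 4

Final answer: 4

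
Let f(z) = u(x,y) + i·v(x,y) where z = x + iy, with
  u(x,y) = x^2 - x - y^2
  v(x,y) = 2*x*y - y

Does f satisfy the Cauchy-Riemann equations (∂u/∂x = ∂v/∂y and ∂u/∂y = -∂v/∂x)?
∂u/∂x = 2*x - 1
∂v/∂y = 2*x - 1
∂u/∂y = -2*y
∂v/∂x = 2*y
∂u/∂x = ∂v/∂y and ∂u/∂y = -∂v/∂x hold identically; f is analytic.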